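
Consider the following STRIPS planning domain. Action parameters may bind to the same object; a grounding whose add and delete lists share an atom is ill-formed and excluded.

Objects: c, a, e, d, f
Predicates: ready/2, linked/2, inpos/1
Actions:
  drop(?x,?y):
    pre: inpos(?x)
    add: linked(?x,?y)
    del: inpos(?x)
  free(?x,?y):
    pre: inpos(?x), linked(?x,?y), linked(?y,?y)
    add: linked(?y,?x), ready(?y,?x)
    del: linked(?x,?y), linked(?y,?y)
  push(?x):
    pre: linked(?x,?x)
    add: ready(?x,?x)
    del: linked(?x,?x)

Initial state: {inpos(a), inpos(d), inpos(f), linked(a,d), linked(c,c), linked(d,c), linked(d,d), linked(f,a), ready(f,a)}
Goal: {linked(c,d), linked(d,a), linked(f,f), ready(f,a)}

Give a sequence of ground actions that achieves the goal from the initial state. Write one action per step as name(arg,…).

1. drop(f,f)  →  {inpos(a), inpos(d), linked(a,d), linked(c,c), linked(d,c), linked(d,d), linked(f,a), linked(f,f), ready(f,a)}
2. free(a,d)  →  {inpos(a), inpos(d), linked(c,c), linked(d,a), linked(d,c), linked(f,a), linked(f,f), ready(d,a), ready(f,a)}
3. free(d,c)  →  {inpos(a), inpos(d), linked(c,d), linked(d,a), linked(f,a), linked(f,f), ready(c,d), ready(d,a), ready(f,a)}

drop(f,f); free(a,d); free(d,c)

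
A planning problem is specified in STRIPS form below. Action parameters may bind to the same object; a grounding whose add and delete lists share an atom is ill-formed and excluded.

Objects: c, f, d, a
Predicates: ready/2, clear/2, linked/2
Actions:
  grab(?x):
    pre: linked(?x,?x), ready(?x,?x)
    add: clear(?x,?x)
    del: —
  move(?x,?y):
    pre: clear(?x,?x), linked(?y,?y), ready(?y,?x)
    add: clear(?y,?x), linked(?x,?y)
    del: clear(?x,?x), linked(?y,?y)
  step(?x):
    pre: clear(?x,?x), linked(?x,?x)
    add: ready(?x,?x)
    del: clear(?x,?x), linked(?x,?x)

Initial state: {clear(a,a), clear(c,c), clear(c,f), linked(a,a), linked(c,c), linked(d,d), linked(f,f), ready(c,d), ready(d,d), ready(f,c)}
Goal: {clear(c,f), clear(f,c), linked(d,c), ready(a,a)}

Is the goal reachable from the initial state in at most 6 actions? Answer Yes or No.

1. grab(d)  →  {clear(a,a), clear(c,c), clear(c,f), clear(d,d), linked(a,a), linked(c,c), linked(d,d), linked(f,f), ready(c,d), ready(d,d), ready(f,c)}
2. move(c,f)  →  {clear(a,a), clear(c,f), clear(d,d), clear(f,c), linked(a,a), linked(c,c), linked(c,f), linked(d,d), ready(c,d), ready(d,d), ready(f,c)}
3. move(d,c)  →  {clear(a,a), clear(c,d), clear(c,f), clear(f,c), linked(a,a), linked(c,f), linked(d,c), linked(d,d), ready(c,d), ready(d,d), ready(f,c)}
4. step(a)  →  {clear(c,d), clear(c,f), clear(f,c), linked(c,f), linked(d,c), linked(d,d), ready(a,a), ready(c,d), ready(d,d), ready(f,c)}
optimal plan length = 4; 4 ≤ 6

Yes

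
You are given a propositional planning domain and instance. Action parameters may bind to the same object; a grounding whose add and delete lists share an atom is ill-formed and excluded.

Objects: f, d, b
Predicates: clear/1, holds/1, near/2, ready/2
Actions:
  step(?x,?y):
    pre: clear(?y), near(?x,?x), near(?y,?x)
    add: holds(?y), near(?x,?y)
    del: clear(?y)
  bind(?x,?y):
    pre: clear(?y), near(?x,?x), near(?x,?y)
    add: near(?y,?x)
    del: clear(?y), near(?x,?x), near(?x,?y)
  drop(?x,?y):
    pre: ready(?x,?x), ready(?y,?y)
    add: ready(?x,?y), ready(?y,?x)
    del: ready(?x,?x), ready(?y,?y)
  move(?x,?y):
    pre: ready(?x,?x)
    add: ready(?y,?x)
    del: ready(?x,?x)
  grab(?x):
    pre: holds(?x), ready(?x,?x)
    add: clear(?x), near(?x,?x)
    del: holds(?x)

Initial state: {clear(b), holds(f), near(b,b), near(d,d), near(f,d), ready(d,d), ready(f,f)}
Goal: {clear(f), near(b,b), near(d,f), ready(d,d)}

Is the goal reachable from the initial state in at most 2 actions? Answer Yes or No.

1. grab(f)  →  {clear(b), clear(f), near(b,b), near(d,d), near(f,d), near(f,f), ready(d,d), ready(f,f)}
2. step(d,f)  →  {clear(b), holds(f), near(b,b), near(d,d), near(d,f), near(f,d), near(f,f), ready(d,d), ready(f,f)}
3. grab(f)  →  {clear(b), clear(f), near(b,b), near(d,d), near(d,f), near(f,d), near(f,f), ready(d,d), ready(f,f)}
optimal plan length = 3; 3 > 2

No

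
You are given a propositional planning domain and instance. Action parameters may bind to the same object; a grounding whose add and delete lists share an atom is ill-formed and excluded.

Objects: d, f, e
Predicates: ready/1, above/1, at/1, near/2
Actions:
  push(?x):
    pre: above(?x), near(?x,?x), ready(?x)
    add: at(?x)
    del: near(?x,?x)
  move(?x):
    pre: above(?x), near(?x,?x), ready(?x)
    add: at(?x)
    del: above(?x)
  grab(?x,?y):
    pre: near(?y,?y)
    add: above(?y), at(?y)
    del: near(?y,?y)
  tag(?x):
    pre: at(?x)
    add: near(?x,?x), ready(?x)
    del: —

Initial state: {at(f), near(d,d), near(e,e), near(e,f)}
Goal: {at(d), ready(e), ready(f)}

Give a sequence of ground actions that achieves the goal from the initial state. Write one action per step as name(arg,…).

1. grab(d,d)  →  {above(d), at(d), at(f), near(e,e), near(e,f)}
2. grab(d,e)  →  {above(d), above(e), at(d), at(e), at(f), near(e,f)}
3. tag(f)  →  {above(d), above(e), at(d), at(e), at(f), near(e,f), near(f,f), ready(f)}
4. tag(e)  →  {above(d), above(e), at(d), at(e), at(f), near(e,e), near(e,f), near(f,f), ready(e), ready(f)}

grab(d,d); grab(d,e); tag(f); tag(e)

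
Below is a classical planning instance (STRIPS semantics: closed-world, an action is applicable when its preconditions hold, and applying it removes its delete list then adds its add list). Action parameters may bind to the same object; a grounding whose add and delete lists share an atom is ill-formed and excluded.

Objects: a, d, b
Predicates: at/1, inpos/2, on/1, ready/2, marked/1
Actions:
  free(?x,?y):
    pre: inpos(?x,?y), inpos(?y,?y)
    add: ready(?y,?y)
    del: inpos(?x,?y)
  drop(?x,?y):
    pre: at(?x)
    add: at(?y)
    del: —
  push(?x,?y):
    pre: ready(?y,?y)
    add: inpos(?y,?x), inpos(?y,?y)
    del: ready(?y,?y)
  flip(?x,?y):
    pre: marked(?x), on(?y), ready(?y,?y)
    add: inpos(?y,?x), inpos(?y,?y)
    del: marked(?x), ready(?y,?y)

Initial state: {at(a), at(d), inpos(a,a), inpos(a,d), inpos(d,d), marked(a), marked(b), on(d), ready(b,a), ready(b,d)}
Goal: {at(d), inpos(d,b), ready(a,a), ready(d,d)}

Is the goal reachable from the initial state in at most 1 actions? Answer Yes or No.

1. free(a,a)  →  {at(a), at(d), inpos(a,d), inpos(d,d), marked(a), marked(b), on(d), ready(a,a), ready(b,a), ready(b,d)}
2. free(a,d)  →  {at(a), at(d), inpos(d,d), marked(a), marked(b), on(d), ready(a,a), ready(b,a), ready(b,d), ready(d,d)}
3. push(b,d)  →  {at(a), at(d), inpos(d,b), inpos(d,d), marked(a), marked(b), on(d), ready(a,a), ready(b,a), ready(b,d)}
4. free(d,d)  →  {at(a), at(d), inpos(d,b), marked(a), marked(b), on(d), ready(a,a), ready(b,a), ready(b,d), ready(d,d)}
optimal plan length = 4; 4 > 1

No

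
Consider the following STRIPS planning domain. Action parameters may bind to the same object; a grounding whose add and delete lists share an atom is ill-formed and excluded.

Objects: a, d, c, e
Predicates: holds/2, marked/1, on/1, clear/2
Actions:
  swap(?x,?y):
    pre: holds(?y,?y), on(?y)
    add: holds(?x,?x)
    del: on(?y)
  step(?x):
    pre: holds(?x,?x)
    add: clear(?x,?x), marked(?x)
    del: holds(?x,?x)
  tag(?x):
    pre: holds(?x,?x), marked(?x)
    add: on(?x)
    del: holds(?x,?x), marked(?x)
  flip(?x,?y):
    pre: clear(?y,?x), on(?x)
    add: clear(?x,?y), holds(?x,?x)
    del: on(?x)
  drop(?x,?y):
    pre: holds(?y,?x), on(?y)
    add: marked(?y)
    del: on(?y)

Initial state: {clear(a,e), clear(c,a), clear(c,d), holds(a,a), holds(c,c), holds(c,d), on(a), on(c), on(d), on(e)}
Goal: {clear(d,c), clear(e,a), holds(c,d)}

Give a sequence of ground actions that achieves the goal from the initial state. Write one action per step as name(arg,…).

flip(d,c); flip(e,a)

1. flip(d,c)  →  {clear(a,e), clear(c,a), clear(c,d), clear(d,c), holds(a,a), holds(c,c), holds(c,d), holds(d,d), on(a), on(c), on(e)}
2. flip(e,a)  →  {clear(a,e), clear(c,a), clear(c,d), clear(d,c), clear(e,a), holds(a,a), holds(c,c), holds(c,d), holds(d,d), holds(e,e), on(a), on(c)}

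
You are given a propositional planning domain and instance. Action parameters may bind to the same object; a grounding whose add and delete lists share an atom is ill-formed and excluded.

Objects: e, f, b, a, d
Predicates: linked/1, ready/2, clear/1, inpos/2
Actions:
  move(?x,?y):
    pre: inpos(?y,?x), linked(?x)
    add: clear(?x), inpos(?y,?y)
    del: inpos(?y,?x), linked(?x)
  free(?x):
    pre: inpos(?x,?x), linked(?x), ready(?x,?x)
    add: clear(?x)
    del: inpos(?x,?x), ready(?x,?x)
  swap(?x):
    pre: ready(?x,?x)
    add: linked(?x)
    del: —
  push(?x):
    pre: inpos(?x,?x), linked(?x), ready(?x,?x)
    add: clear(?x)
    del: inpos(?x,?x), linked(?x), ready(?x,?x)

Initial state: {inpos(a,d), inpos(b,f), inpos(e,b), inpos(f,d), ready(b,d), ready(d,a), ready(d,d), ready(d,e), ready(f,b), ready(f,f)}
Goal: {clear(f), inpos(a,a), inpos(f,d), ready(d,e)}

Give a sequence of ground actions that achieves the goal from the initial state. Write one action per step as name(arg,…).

1. swap(f)  →  {inpos(a,d), inpos(b,f), inpos(e,b), inpos(f,d), linked(f), ready(b,d), ready(d,a), ready(d,d), ready(d,e), ready(f,b), ready(f,f)}
2. move(f,b)  →  {clear(f), inpos(a,d), inpos(b,b), inpos(e,b), inpos(f,d), ready(b,d), ready(d,a), ready(d,d), ready(d,e), ready(f,b), ready(f,f)}
3. swap(d)  →  {clear(f), inpos(a,d), inpos(b,b), inpos(e,b), inpos(f,d), linked(d), ready(b,d), ready(d,a), ready(d,d), ready(d,e), ready(f,b), ready(f,f)}
4. move(d,a)  →  {clear(d), clear(f), inpos(a,a), inpos(b,b), inpos(e,b), inpos(f,d), ready(b,d), ready(d,a), ready(d,d), ready(d,e), ready(f,b), ready(f,f)}

swap(f); move(f,b); swap(d); move(d,a)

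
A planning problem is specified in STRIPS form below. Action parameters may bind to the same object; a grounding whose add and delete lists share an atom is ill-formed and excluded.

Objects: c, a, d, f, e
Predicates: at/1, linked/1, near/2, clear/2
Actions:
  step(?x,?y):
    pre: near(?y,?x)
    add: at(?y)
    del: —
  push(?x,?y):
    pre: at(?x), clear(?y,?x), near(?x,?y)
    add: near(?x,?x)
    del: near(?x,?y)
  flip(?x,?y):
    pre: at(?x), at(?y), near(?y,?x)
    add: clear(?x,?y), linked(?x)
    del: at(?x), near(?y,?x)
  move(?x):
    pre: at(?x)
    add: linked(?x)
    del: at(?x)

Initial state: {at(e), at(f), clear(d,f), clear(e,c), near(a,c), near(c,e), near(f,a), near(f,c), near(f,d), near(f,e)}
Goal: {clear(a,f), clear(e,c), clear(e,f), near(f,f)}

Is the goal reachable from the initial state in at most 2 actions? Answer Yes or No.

1. step(c,a)  →  {at(a), at(e), at(f), clear(d,f), clear(e,c), near(a,c), near(c,e), near(f,a), near(f,c), near(f,d), near(f,e)}
2. push(f,d)  →  {at(a), at(e), at(f), clear(d,f), clear(e,c), near(a,c), near(c,e), near(f,a), near(f,c), near(f,e), near(f,f)}
3. flip(a,f)  →  {at(e), at(f), clear(a,f), clear(d,f), clear(e,c), linked(a), near(a,c), near(c,e), near(f,c), near(f,e), near(f,f)}
4. flip(e,f)  →  {at(f), clear(a,f), clear(d,f), clear(e,c), clear(e,f), linked(a), linked(e), near(a,c), near(c,e), near(f,c), near(f,f)}
optimal plan length = 4; 4 > 2

No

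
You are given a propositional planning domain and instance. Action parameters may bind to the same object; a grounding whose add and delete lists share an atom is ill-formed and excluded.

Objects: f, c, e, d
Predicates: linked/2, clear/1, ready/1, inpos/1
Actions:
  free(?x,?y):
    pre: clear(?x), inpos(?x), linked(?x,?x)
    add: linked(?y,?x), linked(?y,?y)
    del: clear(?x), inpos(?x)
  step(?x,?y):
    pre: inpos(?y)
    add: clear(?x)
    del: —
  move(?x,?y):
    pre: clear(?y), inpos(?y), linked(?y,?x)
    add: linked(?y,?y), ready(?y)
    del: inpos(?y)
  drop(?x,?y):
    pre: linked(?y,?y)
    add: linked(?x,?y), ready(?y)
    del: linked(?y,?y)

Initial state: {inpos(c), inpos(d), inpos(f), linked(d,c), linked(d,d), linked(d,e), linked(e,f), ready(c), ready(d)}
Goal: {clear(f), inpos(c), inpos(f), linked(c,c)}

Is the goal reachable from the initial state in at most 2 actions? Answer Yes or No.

No

1. step(f,f)  →  {clear(f), inpos(c), inpos(d), inpos(f), linked(d,c), linked(d,d), linked(d,e), linked(e,f), ready(c), ready(d)}
2. step(d,f)  →  {clear(d), clear(f), inpos(c), inpos(d), inpos(f), linked(d,c), linked(d,d), linked(d,e), linked(e,f), ready(c), ready(d)}
3. free(d,c)  →  {clear(f), inpos(c), inpos(f), linked(c,c), linked(c,d), linked(d,c), linked(d,d), linked(d,e), linked(e,f), ready(c), ready(d)}
optimal plan length = 3; 3 > 2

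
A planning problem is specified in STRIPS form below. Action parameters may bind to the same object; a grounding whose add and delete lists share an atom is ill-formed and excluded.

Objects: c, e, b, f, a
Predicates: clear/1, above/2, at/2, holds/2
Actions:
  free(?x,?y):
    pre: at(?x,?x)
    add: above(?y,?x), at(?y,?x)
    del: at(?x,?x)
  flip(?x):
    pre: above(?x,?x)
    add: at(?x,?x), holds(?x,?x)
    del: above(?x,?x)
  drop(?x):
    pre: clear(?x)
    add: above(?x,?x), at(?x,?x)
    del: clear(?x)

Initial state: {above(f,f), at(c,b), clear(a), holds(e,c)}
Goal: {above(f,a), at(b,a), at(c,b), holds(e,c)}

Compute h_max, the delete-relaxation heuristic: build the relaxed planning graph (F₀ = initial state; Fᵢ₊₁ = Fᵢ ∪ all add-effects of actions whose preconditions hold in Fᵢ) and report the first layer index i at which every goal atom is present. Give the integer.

F0 = init (4 atoms)
F1 = F0 ∪ {above(a,a), at(a,a), at(f,f), holds(f,f)}  (8 atoms)
F2 = F1 ∪ {above(a,f), above(b,a), above(b,f), above(c,a), above(c,f), above(e,a), above(e,f), above(f,a), at(a,f), at(b,a), at(b,f), at(c,a), at(c,f), at(e,a), at(e,f), at(f,a), holds(a,a)}  (25 atoms)
goal ⊆ F2  ⇒  h_max = 2

2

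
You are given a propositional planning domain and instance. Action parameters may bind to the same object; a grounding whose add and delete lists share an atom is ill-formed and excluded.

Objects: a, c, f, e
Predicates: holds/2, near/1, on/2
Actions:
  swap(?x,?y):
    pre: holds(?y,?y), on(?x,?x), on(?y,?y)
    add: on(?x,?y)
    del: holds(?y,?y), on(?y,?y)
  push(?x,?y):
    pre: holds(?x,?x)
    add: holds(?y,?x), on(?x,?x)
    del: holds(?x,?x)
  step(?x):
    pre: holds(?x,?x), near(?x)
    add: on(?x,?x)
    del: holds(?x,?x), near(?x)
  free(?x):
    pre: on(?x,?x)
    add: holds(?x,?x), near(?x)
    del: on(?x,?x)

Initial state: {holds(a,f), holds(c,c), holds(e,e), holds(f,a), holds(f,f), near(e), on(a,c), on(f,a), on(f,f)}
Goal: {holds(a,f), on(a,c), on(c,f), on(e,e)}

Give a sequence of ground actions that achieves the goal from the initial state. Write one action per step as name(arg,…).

1. push(c,a)  →  {holds(a,c), holds(a,f), holds(e,e), holds(f,a), holds(f,f), near(e), on(a,c), on(c,c), on(f,a), on(f,f)}
2. swap(c,f)  →  {holds(a,c), holds(a,f), holds(e,e), holds(f,a), near(e), on(a,c), on(c,c), on(c,f), on(f,a)}
3. push(e,a)  →  {holds(a,c), holds(a,e), holds(a,f), holds(f,a), near(e), on(a,c), on(c,c), on(c,f), on(e,e), on(f,a)}

push(c,a); swap(c,f); push(e,a)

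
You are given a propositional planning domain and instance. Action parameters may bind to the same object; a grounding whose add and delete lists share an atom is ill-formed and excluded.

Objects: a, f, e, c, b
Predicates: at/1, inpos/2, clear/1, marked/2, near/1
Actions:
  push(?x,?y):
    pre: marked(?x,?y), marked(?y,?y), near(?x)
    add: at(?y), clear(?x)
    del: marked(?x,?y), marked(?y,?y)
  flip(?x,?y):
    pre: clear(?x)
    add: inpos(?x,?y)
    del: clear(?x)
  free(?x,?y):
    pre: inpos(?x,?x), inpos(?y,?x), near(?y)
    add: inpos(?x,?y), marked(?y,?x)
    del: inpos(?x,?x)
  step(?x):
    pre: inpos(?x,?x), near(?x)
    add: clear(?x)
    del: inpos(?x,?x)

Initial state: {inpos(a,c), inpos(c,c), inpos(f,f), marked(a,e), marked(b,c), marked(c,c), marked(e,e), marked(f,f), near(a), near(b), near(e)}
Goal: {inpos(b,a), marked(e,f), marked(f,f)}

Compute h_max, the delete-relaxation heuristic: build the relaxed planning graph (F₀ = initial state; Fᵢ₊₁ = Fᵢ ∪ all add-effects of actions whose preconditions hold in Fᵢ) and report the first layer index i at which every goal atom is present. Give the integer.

3

F0 = init (11 atoms)
F1 = F0 ∪ {at(c), at(e), clear(a), clear(b), clear(e), inpos(c,a), marked(a,c)}  (18 atoms)
F2 = F1 ∪ {inpos(a,a), inpos(a,b), inpos(a,e), inpos(a,f), inpos(b,a), inpos(b,b), inpos(b,c), inpos(b,e), inpos(b,f), inpos(e,a), inpos(e,b), inpos(e,c), inpos(e,e), inpos(e,f)}  (32 atoms)
F3 = F2 ∪ {inpos(c,b), inpos(c,e), inpos(f,a), inpos(f,b), inpos(f,e), marked(a,b), marked(a,f), marked(b,a), marked(b,e), marked(b,f), marked(e,a), marked(e,b), marked(e,c), marked(e,f)}  (46 atoms)
goal ⊆ F3  ⇒  h_max = 3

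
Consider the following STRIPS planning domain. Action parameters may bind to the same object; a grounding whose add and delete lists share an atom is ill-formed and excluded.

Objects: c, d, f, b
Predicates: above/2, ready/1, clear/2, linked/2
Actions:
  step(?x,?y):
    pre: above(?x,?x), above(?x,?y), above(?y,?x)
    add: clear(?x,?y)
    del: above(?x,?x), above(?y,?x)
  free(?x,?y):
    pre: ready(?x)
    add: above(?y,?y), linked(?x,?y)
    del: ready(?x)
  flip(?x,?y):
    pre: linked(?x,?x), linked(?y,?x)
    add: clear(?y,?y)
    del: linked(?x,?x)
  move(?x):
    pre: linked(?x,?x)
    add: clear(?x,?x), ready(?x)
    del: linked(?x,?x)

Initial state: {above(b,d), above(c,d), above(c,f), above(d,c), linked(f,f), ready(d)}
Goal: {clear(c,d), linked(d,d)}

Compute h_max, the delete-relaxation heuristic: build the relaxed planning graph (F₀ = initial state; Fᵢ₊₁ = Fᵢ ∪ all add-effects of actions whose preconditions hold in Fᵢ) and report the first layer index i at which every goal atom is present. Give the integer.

2

F0 = init (6 atoms)
F1 = F0 ∪ {above(b,b), above(c,c), above(d,d), above(f,f), clear(f,f), linked(d,b), linked(d,c), linked(d,d), linked(d,f), ready(f)}  (16 atoms)
F2 = F1 ∪ {clear(b,b), clear(c,c), clear(c,d), clear(d,c), clear(d,d), linked(f,b), linked(f,c), linked(f,d)}  (24 atoms)
goal ⊆ F2  ⇒  h_max = 2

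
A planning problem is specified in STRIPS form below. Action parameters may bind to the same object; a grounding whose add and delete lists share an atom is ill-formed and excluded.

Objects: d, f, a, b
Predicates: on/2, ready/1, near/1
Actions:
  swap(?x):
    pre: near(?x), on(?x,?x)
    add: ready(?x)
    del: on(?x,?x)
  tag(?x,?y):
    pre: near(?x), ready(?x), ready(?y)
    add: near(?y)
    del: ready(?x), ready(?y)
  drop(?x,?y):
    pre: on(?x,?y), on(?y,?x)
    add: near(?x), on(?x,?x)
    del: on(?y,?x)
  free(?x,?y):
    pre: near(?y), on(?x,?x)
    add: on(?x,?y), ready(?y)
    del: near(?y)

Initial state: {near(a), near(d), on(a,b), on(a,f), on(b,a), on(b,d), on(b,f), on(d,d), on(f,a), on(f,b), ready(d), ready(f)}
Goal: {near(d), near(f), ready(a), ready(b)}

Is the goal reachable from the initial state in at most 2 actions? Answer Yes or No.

1. tag(d,f)  →  {near(a), near(d), near(f), on(a,b), on(a,f), on(b,a), on(b,d), on(b,f), on(d,d), on(f,a), on(f,b)}
2. drop(b,f)  →  {near(a), near(b), near(d), near(f), on(a,b), on(a,f), on(b,a), on(b,b), on(b,d), on(b,f), on(d,d), on(f,a)}
3. swap(b)  →  {near(a), near(b), near(d), near(f), on(a,b), on(a,f), on(b,a), on(b,d), on(b,f), on(d,d), on(f,a), ready(b)}
4. free(d,a)  →  {near(b), near(d), near(f), on(a,b), on(a,f), on(b,a), on(b,d), on(b,f), on(d,a), on(d,d), on(f,a), ready(a), ready(b)}
optimal plan length = 4; 4 > 2

No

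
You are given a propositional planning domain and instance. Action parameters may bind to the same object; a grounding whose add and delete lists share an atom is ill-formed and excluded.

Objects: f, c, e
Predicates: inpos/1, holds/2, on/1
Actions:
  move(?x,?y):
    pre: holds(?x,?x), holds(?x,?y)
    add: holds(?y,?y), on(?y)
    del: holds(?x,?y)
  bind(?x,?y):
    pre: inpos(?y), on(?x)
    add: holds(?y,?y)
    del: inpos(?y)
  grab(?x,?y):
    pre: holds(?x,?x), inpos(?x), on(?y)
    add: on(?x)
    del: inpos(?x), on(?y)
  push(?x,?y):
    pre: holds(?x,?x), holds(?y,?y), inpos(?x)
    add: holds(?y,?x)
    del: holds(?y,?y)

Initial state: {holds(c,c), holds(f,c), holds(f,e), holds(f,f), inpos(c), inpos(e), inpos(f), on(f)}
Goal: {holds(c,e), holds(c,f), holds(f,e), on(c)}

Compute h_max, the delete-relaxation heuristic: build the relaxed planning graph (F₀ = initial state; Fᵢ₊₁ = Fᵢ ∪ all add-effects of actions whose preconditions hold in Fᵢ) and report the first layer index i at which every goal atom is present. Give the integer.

2

F0 = init (8 atoms)
F1 = F0 ∪ {holds(c,f), holds(e,e), on(c), on(e)}  (12 atoms)
F2 = F1 ∪ {holds(c,e), holds(e,c), holds(e,f)}  (15 atoms)
goal ⊆ F2  ⇒  h_max = 2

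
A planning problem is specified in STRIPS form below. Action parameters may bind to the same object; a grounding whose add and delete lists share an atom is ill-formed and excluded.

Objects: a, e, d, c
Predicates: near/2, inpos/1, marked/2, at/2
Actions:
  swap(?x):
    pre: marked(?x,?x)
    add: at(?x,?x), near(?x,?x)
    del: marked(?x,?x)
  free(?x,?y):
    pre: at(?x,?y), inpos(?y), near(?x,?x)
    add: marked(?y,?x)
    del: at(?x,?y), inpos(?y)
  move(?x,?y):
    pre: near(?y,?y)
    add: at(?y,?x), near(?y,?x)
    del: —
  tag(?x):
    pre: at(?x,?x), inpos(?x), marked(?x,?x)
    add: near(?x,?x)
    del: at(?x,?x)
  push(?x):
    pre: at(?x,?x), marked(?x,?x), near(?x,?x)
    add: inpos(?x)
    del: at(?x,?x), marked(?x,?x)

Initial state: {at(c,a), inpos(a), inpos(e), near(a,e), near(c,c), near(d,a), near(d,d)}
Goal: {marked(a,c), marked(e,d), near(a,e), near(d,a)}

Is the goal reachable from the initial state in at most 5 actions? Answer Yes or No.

1. free(c,a)  →  {inpos(e), marked(a,c), near(a,e), near(c,c), near(d,a), near(d,d)}
2. move(e,d)  →  {at(d,e), inpos(e), marked(a,c), near(a,e), near(c,c), near(d,a), near(d,d), near(d,e)}
3. free(d,e)  →  {marked(a,c), marked(e,d), near(a,e), near(c,c), near(d,a), near(d,d), near(d,e)}
optimal plan length = 3; 3 ≤ 5

Yes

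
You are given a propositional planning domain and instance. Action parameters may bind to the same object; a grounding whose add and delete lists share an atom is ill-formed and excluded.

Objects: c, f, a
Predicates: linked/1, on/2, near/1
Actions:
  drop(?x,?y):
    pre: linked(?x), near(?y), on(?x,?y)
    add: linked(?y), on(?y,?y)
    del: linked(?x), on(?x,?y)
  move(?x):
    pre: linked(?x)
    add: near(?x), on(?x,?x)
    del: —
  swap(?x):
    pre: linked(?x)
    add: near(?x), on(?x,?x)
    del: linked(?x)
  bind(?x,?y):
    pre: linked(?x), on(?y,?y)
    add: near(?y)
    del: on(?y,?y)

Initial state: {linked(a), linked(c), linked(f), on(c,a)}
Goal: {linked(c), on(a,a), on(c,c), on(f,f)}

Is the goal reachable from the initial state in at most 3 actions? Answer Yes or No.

Yes

1. move(c)  →  {linked(a), linked(c), linked(f), near(c), on(c,a), on(c,c)}
2. move(f)  →  {linked(a), linked(c), linked(f), near(c), near(f), on(c,a), on(c,c), on(f,f)}
3. move(a)  →  {linked(a), linked(c), linked(f), near(a), near(c), near(f), on(a,a), on(c,a), on(c,c), on(f,f)}
optimal plan length = 3; 3 ≤ 3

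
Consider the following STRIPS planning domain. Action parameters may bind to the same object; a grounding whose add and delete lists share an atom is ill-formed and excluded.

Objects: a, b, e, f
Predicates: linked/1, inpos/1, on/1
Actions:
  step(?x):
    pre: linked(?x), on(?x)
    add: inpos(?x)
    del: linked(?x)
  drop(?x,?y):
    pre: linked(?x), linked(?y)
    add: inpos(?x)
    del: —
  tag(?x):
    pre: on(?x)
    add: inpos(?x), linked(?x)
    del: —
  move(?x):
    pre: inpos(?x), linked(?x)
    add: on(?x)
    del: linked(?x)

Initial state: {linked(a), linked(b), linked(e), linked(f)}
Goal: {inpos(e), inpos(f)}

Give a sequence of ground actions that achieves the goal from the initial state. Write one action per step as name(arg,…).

1. drop(e,a)  →  {inpos(e), linked(a), linked(b), linked(e), linked(f)}
2. drop(f,a)  →  {inpos(e), inpos(f), linked(a), linked(b), linked(e), linked(f)}

drop(e,a); drop(f,a)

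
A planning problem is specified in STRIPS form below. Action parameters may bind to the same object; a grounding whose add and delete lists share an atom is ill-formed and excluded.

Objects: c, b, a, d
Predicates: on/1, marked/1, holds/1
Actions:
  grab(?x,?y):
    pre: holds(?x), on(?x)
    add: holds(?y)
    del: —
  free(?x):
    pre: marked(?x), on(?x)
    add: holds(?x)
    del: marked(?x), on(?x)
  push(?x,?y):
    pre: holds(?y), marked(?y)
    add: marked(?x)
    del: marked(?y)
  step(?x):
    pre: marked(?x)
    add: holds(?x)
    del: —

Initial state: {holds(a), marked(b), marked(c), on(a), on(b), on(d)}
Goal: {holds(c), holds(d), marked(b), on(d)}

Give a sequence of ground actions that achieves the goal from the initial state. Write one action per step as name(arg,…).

1. grab(a,c)  →  {holds(a), holds(c), marked(b), marked(c), on(a), on(b), on(d)}
2. grab(a,d)  →  {holds(a), holds(c), holds(d), marked(b), marked(c), on(a), on(b), on(d)}

grab(a,c); grab(a,d)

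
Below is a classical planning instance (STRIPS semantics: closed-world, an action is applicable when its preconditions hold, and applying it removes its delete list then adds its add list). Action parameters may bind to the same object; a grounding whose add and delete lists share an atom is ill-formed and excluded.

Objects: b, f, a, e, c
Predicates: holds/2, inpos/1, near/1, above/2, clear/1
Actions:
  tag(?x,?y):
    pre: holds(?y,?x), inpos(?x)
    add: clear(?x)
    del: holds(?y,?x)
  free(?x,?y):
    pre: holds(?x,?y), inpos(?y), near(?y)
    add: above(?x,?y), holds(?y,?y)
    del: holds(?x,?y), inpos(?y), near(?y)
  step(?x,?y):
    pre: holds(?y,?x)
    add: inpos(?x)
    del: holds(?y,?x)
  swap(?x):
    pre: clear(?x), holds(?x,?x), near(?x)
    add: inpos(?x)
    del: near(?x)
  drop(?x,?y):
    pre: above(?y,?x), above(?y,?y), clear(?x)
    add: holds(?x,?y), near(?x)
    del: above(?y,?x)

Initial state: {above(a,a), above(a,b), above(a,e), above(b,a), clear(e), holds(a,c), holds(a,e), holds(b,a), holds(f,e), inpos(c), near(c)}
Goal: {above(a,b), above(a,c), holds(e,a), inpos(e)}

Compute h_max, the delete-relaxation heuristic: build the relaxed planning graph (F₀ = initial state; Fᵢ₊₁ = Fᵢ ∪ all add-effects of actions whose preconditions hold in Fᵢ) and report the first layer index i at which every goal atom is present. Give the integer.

F0 = init (11 atoms)
F1 = F0 ∪ {above(a,c), clear(c), holds(c,c), holds(e,a), inpos(a), inpos(e), near(e)}  (18 atoms)
goal ⊆ F1  ⇒  h_max = 1

1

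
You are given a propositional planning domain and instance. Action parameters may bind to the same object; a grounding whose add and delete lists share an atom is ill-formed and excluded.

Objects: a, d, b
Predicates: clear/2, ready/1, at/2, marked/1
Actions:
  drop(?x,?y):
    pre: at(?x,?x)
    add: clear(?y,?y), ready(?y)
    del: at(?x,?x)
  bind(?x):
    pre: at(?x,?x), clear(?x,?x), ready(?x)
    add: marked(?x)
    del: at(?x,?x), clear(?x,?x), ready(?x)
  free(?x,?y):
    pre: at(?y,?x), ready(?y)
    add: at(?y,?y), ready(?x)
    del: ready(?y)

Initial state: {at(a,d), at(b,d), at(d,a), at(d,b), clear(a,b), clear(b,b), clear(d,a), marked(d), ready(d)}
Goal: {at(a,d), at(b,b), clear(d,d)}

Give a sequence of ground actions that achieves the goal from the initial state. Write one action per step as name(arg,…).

free(b,d); drop(d,d); free(d,b)

1. free(b,d)  →  {at(a,d), at(b,d), at(d,a), at(d,b), at(d,d), clear(a,b), clear(b,b), clear(d,a), marked(d), ready(b)}
2. drop(d,d)  →  {at(a,d), at(b,d), at(d,a), at(d,b), clear(a,b), clear(b,b), clear(d,a), clear(d,d), marked(d), ready(b), ready(d)}
3. free(d,b)  →  {at(a,d), at(b,b), at(b,d), at(d,a), at(d,b), clear(a,b), clear(b,b), clear(d,a), clear(d,d), marked(d), ready(d)}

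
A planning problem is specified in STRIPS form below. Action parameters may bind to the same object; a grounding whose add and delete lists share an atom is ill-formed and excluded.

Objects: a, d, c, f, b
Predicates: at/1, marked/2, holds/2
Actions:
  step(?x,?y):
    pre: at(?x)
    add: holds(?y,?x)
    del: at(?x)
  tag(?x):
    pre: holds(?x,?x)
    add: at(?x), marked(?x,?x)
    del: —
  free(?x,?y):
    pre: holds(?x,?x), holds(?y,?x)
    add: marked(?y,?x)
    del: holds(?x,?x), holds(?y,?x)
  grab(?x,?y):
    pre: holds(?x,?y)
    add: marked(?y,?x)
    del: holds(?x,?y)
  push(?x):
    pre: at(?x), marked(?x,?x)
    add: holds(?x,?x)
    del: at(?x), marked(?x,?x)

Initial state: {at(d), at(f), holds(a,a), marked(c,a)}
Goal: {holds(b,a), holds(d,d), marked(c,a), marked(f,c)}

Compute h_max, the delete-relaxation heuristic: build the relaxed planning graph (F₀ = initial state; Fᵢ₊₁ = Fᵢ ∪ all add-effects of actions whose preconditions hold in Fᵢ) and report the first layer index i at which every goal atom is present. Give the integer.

2

F0 = init (4 atoms)
F1 = F0 ∪ {at(a), holds(a,d), holds(a,f), holds(b,d), holds(b,f), holds(c,d), holds(c,f), holds(d,d), holds(d,f), holds(f,d), holds(f,f), marked(a,a)}  (16 atoms)
F2 = F1 ∪ {holds(b,a), holds(c,a), holds(d,a), holds(f,a), marked(a,d), marked(a,f), marked(b,d), marked(b,f), marked(c,d), marked(c,f), marked(d,a), marked(d,b), marked(d,c), marked(d,d), marked(d,f), marked(f,a), marked(f,b), marked(f,c), marked(f,d), marked(f,f)}  (36 atoms)
goal ⊆ F2  ⇒  h_max = 2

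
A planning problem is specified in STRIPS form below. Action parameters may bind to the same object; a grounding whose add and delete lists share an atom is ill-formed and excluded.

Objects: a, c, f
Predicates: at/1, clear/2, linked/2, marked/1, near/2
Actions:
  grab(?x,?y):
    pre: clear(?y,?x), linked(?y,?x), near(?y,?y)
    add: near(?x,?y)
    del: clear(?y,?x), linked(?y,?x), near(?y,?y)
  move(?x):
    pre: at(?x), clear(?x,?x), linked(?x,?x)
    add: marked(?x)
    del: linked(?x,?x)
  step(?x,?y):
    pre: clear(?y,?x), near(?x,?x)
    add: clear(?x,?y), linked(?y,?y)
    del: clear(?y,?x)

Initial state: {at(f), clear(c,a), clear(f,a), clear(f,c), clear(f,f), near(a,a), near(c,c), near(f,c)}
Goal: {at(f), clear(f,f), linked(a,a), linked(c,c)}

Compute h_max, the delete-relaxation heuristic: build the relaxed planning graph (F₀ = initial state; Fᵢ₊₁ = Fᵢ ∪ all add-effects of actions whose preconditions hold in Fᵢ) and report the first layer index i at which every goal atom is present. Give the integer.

F0 = init (8 atoms)
F1 = F0 ∪ {clear(a,c), clear(a,f), clear(c,f), linked(c,c), linked(f,f)}  (13 atoms)
F2 = F1 ∪ {linked(a,a), marked(f)}  (15 atoms)
goal ⊆ F2  ⇒  h_max = 2

2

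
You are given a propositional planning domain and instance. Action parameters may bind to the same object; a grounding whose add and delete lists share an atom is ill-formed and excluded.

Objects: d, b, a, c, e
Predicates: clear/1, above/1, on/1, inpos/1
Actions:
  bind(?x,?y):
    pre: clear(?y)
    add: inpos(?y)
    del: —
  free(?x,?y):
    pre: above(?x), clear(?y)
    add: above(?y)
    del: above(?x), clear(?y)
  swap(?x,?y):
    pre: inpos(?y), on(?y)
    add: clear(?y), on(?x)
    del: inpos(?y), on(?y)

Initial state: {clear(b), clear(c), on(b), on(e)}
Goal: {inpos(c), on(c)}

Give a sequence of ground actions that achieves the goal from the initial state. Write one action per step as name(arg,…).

bind(d,b); bind(d,c); swap(c,b)

1. bind(d,b)  →  {clear(b), clear(c), inpos(b), on(b), on(e)}
2. bind(d,c)  →  {clear(b), clear(c), inpos(b), inpos(c), on(b), on(e)}
3. swap(c,b)  →  {clear(b), clear(c), inpos(c), on(c), on(e)}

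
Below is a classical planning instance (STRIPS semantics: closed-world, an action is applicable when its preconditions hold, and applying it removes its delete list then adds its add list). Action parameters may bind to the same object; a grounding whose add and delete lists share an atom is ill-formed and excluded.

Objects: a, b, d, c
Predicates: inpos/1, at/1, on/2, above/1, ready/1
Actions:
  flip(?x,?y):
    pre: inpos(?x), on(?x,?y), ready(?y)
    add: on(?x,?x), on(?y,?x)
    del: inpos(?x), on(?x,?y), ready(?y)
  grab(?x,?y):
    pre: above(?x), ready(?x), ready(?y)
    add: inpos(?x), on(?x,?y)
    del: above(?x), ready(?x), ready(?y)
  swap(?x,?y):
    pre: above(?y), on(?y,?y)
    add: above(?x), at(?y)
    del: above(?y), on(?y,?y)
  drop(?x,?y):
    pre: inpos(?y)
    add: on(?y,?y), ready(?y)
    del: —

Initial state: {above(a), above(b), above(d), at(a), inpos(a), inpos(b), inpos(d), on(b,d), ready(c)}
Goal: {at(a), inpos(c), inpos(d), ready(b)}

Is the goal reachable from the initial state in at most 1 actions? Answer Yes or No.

1. drop(a,b)  →  {above(a), above(b), above(d), at(a), inpos(a), inpos(b), inpos(d), on(b,b), on(b,d), ready(b), ready(c)}
2. swap(c,b)  →  {above(a), above(c), above(d), at(a), at(b), inpos(a), inpos(b), inpos(d), on(b,d), ready(b), ready(c)}
3. grab(c,c)  →  {above(a), above(d), at(a), at(b), inpos(a), inpos(b), inpos(c), inpos(d), on(b,d), on(c,c), ready(b)}
optimal plan length = 3; 3 > 1

No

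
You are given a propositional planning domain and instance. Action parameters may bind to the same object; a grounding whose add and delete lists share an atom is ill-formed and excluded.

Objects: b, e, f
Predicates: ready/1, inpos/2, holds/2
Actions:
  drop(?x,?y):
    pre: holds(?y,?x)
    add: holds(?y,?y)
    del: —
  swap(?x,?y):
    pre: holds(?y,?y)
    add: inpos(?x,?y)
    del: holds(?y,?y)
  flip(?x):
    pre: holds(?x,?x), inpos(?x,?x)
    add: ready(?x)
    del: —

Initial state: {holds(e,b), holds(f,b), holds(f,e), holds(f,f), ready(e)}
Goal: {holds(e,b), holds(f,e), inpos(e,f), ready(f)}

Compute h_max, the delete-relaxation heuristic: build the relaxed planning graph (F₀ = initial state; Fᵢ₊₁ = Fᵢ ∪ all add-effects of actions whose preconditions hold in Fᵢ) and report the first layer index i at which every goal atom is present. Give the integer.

F0 = init (5 atoms)
F1 = F0 ∪ {holds(e,e), inpos(b,f), inpos(e,f), inpos(f,f)}  (9 atoms)
F2 = F1 ∪ {inpos(b,e), inpos(e,e), inpos(f,e), ready(f)}  (13 atoms)
goal ⊆ F2  ⇒  h_max = 2

2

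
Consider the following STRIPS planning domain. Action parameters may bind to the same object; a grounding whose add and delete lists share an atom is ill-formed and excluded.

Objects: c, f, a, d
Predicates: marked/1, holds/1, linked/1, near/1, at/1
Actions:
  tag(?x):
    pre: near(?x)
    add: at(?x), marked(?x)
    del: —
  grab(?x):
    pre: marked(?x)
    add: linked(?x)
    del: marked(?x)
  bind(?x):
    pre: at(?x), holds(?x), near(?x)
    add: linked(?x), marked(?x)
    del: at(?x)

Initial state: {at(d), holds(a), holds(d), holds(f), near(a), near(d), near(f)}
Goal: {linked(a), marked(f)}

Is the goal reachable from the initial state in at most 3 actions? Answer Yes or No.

Yes

1. tag(f)  →  {at(d), at(f), holds(a), holds(d), holds(f), marked(f), near(a), near(d), near(f)}
2. tag(a)  →  {at(a), at(d), at(f), holds(a), holds(d), holds(f), marked(a), marked(f), near(a), near(d), near(f)}
3. grab(a)  →  {at(a), at(d), at(f), holds(a), holds(d), holds(f), linked(a), marked(f), near(a), near(d), near(f)}
optimal plan length = 3; 3 ≤ 3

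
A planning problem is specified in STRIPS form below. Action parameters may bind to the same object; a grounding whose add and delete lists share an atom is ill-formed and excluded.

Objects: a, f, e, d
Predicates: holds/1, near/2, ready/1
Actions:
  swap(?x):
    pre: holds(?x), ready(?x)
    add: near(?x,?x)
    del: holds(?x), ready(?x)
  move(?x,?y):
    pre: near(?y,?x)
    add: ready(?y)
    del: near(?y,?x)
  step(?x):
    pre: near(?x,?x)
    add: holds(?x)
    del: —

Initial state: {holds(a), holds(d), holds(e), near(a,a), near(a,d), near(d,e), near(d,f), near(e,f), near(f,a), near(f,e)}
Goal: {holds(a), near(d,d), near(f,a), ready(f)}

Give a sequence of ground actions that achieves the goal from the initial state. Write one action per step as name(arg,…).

move(f,d); swap(d); move(e,f)

1. move(f,d)  →  {holds(a), holds(d), holds(e), near(a,a), near(a,d), near(d,e), near(e,f), near(f,a), near(f,e), ready(d)}
2. swap(d)  →  {holds(a), holds(e), near(a,a), near(a,d), near(d,d), near(d,e), near(e,f), near(f,a), near(f,e)}
3. move(e,f)  →  {holds(a), holds(e), near(a,a), near(a,d), near(d,d), near(d,e), near(e,f), near(f,a), ready(f)}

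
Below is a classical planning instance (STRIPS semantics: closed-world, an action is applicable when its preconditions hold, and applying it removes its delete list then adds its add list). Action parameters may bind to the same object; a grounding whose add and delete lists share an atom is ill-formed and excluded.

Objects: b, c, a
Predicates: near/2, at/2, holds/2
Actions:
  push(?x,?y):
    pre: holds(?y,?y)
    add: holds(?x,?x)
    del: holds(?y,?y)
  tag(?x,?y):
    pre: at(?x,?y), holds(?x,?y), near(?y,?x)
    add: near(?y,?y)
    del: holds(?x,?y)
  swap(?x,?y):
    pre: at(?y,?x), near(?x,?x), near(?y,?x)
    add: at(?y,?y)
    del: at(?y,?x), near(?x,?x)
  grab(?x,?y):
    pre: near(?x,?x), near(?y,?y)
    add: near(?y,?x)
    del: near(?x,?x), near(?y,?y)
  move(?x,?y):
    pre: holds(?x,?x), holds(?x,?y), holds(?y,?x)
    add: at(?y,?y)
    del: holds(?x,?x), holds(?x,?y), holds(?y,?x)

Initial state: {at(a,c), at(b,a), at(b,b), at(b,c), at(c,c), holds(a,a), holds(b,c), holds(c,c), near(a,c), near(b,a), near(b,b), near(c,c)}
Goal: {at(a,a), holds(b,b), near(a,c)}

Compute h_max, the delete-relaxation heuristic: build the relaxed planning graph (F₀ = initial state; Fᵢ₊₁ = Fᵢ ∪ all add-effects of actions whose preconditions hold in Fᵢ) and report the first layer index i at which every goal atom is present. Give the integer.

F0 = init (12 atoms)
F1 = F0 ∪ {at(a,a), holds(b,b), near(b,c), near(c,b)}  (16 atoms)
goal ⊆ F1  ⇒  h_max = 1

1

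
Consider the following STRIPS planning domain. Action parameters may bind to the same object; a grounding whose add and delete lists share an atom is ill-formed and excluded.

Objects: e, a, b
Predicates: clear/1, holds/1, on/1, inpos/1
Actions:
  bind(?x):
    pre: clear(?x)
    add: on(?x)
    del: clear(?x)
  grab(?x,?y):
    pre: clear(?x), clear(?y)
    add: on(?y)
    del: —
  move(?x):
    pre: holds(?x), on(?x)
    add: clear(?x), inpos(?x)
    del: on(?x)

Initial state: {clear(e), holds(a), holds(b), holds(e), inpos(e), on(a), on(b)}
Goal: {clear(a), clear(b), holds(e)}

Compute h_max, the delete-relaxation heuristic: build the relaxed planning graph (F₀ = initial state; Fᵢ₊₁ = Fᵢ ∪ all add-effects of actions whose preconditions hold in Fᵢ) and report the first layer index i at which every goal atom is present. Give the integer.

1

F0 = init (7 atoms)
F1 = F0 ∪ {clear(a), clear(b), inpos(a), inpos(b), on(e)}  (12 atoms)
goal ⊆ F1  ⇒  h_max = 1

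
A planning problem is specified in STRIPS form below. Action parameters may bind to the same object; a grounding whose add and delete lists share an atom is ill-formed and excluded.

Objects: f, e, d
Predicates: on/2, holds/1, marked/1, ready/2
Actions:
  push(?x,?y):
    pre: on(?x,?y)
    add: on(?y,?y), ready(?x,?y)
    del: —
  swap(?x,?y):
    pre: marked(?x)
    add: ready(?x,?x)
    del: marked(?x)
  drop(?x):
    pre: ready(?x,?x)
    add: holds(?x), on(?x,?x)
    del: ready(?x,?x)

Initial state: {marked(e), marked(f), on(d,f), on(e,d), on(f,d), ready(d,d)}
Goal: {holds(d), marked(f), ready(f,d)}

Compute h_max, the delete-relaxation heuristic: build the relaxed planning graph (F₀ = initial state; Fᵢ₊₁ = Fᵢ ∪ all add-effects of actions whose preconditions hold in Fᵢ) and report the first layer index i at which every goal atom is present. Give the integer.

F0 = init (6 atoms)
F1 = F0 ∪ {holds(d), on(d,d), on(f,f), ready(d,f), ready(e,d), ready(e,e), ready(f,d), ready(f,f)}  (14 atoms)
goal ⊆ F1  ⇒  h_max = 1

1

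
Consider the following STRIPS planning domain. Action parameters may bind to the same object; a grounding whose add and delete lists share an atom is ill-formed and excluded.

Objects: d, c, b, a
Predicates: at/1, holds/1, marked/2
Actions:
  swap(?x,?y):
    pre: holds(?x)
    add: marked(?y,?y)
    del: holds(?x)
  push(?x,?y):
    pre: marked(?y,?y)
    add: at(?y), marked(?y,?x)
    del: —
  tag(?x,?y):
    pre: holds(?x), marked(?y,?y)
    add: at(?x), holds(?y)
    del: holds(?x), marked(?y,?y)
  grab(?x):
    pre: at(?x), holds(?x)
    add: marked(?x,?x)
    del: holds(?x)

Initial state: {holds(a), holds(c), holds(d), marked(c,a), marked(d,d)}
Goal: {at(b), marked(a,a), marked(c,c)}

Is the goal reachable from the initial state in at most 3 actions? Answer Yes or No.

1. swap(d,c)  →  {holds(a), holds(c), marked(c,a), marked(c,c), marked(d,d)}
2. swap(c,b)  →  {holds(a), marked(b,b), marked(c,a), marked(c,c), marked(d,d)}
3. swap(a,a)  →  {marked(a,a), marked(b,b), marked(c,a), marked(c,c), marked(d,d)}
4. push(d,b)  →  {at(b), marked(a,a), marked(b,b), marked(b,d), marked(c,a), marked(c,c), marked(d,d)}
optimal plan length = 4; 4 > 3

No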